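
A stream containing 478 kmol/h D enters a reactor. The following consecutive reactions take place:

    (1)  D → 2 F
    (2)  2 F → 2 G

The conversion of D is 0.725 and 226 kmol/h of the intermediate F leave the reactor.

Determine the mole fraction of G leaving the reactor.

Conversion of D: D consumed = 1ξ₁ = 0.725 × 478 → ξ₁ = 346.6 kmol/h.
F balance: n_F = 0 + 2ξ₁ − 2ξ₂ = 226 → ξ₂ = (2·346.6 − 226)/2 = 233.6 kmol/h.
Outlet amounts (n = n₀ + Σ ν·ξ):
  D: 478 − 1(346.6) = 131.4
  F: 0 + 2(346.6) − 2(233.6) = 226
  G: 0 + 2(233.6) = 467.1
Total out = 824.5 kmol/h; y_G = 467.1 / 824.5 = 0.5665.

0.566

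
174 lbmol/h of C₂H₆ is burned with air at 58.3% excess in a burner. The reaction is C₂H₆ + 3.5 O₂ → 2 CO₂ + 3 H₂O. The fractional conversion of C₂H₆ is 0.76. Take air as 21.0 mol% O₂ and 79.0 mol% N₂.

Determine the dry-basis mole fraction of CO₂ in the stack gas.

Stoichiometric O₂ = 3.5 × 174 = 609 lbmol/h; O₂ fed = 609 × 1.583 = 964 lbmol/h.
N₂ fed = 964 × 79/21 = 3627 lbmol/h.
Fuel reacted = 0.76 × 174 → ξ = 132.2 lbmol/h.
Outlet (n = n₀ + ν ξ):
  C₂H₆: 174 − 1(132.2) = 41.76
  O₂: 964 − 3.5(132.2) = 501.2
  N₂: 3627 (inert)
  CO₂: 0 + 2(132.2) = 264.5
  H₂O: 0 + 3(132.2) = 396.7
Dry total = 4434 lbmol/h; y_CO₂ (dry) = 264.5 / 4434 = 0.05965.

0.0596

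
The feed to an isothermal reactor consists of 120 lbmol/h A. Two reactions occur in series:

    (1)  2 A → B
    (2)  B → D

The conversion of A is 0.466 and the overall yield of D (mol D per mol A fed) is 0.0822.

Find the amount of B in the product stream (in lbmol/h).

Conversion of A: A consumed = 2ξ₁ = 0.466 × 120 → ξ₁ = 27.96 lbmol/h.
Yield of D: 1ξ₂ / 120 = 0.0822 → ξ₂ = 9.864 lbmol/h.
Outlet amounts (n = n₀ + Σ ν·ξ):
  A: 120 − 2(27.96) = 64.08
  B: 0 + 1(27.96) − 1(9.864) = 18.1
  D: 0 + 1(9.864) = 9.864

18.1 lbmol/h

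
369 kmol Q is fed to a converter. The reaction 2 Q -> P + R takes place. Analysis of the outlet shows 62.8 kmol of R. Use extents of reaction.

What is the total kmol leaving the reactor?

369 kmol

For R: n = n₀ + 1ξ → 62.8 = 0 + 1ξ, giving ξ = 62.8 kmol.
Outlet amounts (n = n₀ + ν ξ):
  Q: 369 − 2(62.8) = 243.4
  P: 0 + 1(62.8) = 62.8
  R: 0 + 1(62.8) = 62.8
Total out = 243.4 + 62.8 + 62.8 = 369 kmol.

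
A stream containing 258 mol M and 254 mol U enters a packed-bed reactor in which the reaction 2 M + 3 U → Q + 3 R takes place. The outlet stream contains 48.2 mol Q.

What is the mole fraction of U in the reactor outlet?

For Q: n = n₀ + 1ξ → 48.2 = 0 + 1ξ, giving ξ = 48.2 mol.
Outlet amounts (n = n₀ + ν ξ):
  M: 258 − 2(48.2) = 161.6
  U: 254 − 3(48.2) = 109.4
  Q: 0 + 1(48.2) = 48.2
  R: 0 + 3(48.2) = 144.6
Total out = 463.8 mol; y_U = 109.4 / 463.8 = 0.2359.

0.236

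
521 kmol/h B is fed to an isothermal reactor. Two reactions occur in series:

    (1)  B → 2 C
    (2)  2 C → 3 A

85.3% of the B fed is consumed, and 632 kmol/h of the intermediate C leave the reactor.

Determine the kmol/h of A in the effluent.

Conversion of B: B consumed = 1ξ₁ = 0.853 × 521 → ξ₁ = 444.4 kmol/h.
C balance: n_C = 0 + 2ξ₁ − 2ξ₂ = 632 → ξ₂ = (2·444.4 − 632)/2 = 128.4 kmol/h.
Outlet amounts (n = n₀ + Σ ν·ξ):
  B: 521 − 1(444.4) = 76.59
  C: 0 + 2(444.4) − 2(128.4) = 632
  A: 0 + 3(128.4) = 385.2

385 kmol/h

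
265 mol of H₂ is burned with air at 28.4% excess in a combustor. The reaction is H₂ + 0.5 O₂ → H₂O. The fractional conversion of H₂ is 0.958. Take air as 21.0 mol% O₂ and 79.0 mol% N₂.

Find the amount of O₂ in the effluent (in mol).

Stoichiometric O₂ = 0.5 × 265 = 132.5 mol; O₂ fed = 132.5 × 1.284 = 170.1 mol.
N₂ fed = 170.1 × 79/21 = 640 mol.
Fuel reacted = 0.958 × 265 → ξ = 253.9 mol.
Outlet (n = n₀ + ν ξ):
  H₂: 265 − 1(253.9) = 11.13
  O₂: 170.1 − 0.5(253.9) = 43.2
  N₂: 640 (inert)
  H₂O: 0 + 1(253.9) = 253.9

43.2 mol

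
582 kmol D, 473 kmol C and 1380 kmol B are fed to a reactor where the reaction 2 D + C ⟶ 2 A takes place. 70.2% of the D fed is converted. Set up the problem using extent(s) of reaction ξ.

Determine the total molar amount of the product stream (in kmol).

2230 kmol

D reacted = 0.702 × 582 = 408.6 kmol; ν_D = −2, so ξ = 408.6/2 = 204.3 kmol.
Outlet amounts (n = n₀ + ν ξ):
  D: 582 − 2(204.3) = 173.4
  C: 473 − 1(204.3) = 268.7
  A: 0 + 2(204.3) = 408.6
  B: 1380 (inert)
Total out = 173.4 + 268.7 + 408.6 + 1380 = 2231 kmol.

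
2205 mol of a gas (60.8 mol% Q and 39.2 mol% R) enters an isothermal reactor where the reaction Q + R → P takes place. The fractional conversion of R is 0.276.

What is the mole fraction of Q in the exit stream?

R reacted = 0.276 × 864.4 = 238.6 mol; ν_R = −1, so ξ = 238.6/1 = 238.6 mol.
Outlet amounts (n = n₀ + ν ξ):
  Q: 1341 − 1(238.6) = 1102
  R: 864.4 − 1(238.6) = 625.8
  P: 0 + 1(238.6) = 238.6
Total out = 1966 mol; y_Q = 1102 / 1966 = 0.5604.

0.56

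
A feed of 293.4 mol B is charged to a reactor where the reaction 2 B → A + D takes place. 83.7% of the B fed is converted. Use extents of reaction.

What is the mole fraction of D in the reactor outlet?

0.418

B reacted = 0.837 × 293.4 = 245.6 mol; ν_B = −2, so ξ = 245.6/2 = 122.8 mol.
Outlet amounts (n = n₀ + ν ξ):
  B: 293.4 − 2(122.8) = 47.82
  A: 0 + 1(122.8) = 122.8
  D: 0 + 1(122.8) = 122.8
Total out = 293.4 mol; y_D = 122.8 / 293.4 = 0.4185.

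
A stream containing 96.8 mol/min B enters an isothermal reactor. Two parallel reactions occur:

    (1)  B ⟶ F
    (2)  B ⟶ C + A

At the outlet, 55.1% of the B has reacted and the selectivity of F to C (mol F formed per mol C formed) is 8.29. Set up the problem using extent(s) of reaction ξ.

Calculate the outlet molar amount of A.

Conversion of B: B consumed = 0.551 × 96.8 = 53.34 mol/min = 1ξ₁ + 1ξ₂.
Selectivity: 1ξ₁ / (1ξ₂) = 8.29 → ξ₁ = 8.29 ξ₂.
Substitute: (1·8.29 + 1) ξ₂ = 53.34 → ξ₂ = 5.741 mol/min, ξ₁ = 47.6 mol/min.
Outlet amounts (n = n₀ + Σ ν·ξ):
  B: 96.8 − 1(47.6) − 1(5.741) = 43.46
  F: 0 + 1(47.6) = 47.6
  C: 0 + 1(5.741) = 5.741
  A: 0 + 1(5.741) = 5.741

5.74 mol/min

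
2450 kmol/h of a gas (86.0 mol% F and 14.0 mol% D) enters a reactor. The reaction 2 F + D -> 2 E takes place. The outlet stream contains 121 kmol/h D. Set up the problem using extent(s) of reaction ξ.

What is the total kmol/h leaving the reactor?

2230 kmol/h

For D: n = n₀ − 1ξ → 121 = 343 − 1ξ, giving ξ = 222 kmol/h.
Outlet amounts (n = n₀ + ν ξ):
  F: 2107 − 2(222) = 1663
  D: 343 − 1(222) = 121
  E: 0 + 2(222) = 444
Total out = 1663 + 121 + 444 = 2228 kmol/h.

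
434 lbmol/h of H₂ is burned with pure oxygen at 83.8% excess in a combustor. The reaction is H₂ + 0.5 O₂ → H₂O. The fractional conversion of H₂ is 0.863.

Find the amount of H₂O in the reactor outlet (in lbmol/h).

375 lbmol/h

Stoichiometric O₂ = 0.5 × 434 = 217 lbmol/h; O₂ fed = 217 × 1.838 = 398.8 lbmol/h.
Fuel reacted = 0.863 × 434 → ξ = 374.5 lbmol/h.
Outlet (n = n₀ + ν ξ):
  H₂: 434 − 1(374.5) = 59.46
  O₂: 398.8 − 0.5(374.5) = 211.6
  H₂O: 0 + 1(374.5) = 374.5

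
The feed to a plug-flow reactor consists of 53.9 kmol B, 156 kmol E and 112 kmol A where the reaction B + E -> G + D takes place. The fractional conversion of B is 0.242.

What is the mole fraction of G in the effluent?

0.0405

B reacted = 0.242 × 53.9 = 13.04 kmol; ν_B = −1, so ξ = 13.04/1 = 13.04 kmol.
Outlet amounts (n = n₀ + ν ξ):
  B: 53.9 − 1(13.04) = 40.86
  E: 156 − 1(13.04) = 143
  G: 0 + 1(13.04) = 13.04
  D: 0 + 1(13.04) = 13.04
  A: 112 (inert)
Total out = 321.9 kmol; y_G = 13.04 / 321.9 = 0.04052.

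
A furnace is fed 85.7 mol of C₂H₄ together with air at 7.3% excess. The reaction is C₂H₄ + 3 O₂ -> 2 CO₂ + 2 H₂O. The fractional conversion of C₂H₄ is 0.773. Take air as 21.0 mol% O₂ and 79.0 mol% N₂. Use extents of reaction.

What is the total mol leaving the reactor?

1400 mol

Stoichiometric O₂ = 3 × 85.7 = 257.1 mol; O₂ fed = 257.1 × 1.073 = 275.9 mol.
N₂ fed = 275.9 × 79/21 = 1038 mol.
Fuel reacted = 0.773 × 85.7 → ξ = 66.25 mol.
Outlet (n = n₀ + ν ξ):
  C₂H₄: 85.7 − 1(66.25) = 19.45
  O₂: 275.9 − 3(66.25) = 77.13
  N₂: 1038 (inert)
  CO₂: 0 + 2(66.25) = 132.5
  H₂O: 0 + 2(66.25) = 132.5
Total out = 19.45 + 77.13 + 1038 + 132.5 + 132.5 = 1399 mol.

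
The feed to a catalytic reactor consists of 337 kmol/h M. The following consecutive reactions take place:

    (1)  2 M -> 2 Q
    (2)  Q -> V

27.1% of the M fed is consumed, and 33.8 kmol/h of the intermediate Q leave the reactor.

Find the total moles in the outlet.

Conversion of M: M consumed = 2ξ₁ = 0.271 × 337 → ξ₁ = 45.66 kmol/h.
Q balance: n_Q = 0 + 2ξ₁ − 1ξ₂ = 33.8 → ξ₂ = (2·45.66 − 33.8)/1 = 57.53 kmol/h.
Outlet amounts (n = n₀ + Σ ν·ξ):
  M: 337 − 2(45.66) = 245.7
  Q: 0 + 2(45.66) − 1(57.53) = 33.8
  V: 0 + 1(57.53) = 57.53
Total out = 245.7 + 33.8 + 57.53 = 337 kmol/h.

337 kmol/h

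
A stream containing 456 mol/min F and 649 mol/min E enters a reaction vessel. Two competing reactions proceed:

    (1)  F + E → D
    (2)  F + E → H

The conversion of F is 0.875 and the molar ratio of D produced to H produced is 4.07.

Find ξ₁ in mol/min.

ξ₁ = 320 mol/min

Conversion of F: F consumed = 0.875 × 456 = 399 mol/min = 1ξ₁ + 1ξ₂.
Selectivity: 1ξ₁ / (1ξ₂) = 4.07 → ξ₁ = 4.07 ξ₂.
Substitute: (1·4.07 + 1) ξ₂ = 399 → ξ₂ = 78.7 mol/min, ξ₁ = 320.3 mol/min.
Outlet amounts (n = n₀ + Σ ν·ξ):
  F: 456 − 1(320.3) − 1(78.7) = 57
  E: 649 − 1(320.3) − 1(78.7) = 250
  D: 0 + 1(320.3) = 320.3
  H: 0 + 1(78.7) = 78.7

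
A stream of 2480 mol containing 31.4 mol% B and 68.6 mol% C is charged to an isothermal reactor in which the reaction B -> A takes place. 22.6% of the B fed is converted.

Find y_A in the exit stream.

B reacted = 0.226 × 778.7 = 176 mol; ν_B = −1, so ξ = 176/1 = 176 mol.
Outlet amounts (n = n₀ + ν ξ):
  B: 778.7 − 1(176) = 602.7
  A: 0 + 1(176) = 176
  C: 1701 (inert)
Total out = 2480 mol; y_A = 176 / 2480 = 0.07096.

0.071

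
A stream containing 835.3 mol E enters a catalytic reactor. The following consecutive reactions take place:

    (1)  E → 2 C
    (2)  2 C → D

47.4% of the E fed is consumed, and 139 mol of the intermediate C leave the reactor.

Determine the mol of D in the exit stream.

Conversion of E: E consumed = 1ξ₁ = 0.474 × 835.3 → ξ₁ = 395.9 mol.
C balance: n_C = 0 + 2ξ₁ − 2ξ₂ = 139 → ξ₂ = (2·395.9 − 139)/2 = 326.4 mol.
Outlet amounts (n = n₀ + Σ ν·ξ):
  E: 835.3 − 1(395.9) = 439.4
  C: 0 + 2(395.9) − 2(326.4) = 139
  D: 0 + 1(326.4) = 326.4

326 mol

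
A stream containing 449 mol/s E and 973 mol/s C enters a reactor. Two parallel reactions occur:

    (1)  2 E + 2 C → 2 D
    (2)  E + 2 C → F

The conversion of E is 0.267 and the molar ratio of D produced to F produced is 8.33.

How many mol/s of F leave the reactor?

12.8 mol/s

Conversion of E: E consumed = 0.267 × 449 = 119.9 mol/s = 2ξ₁ + 1ξ₂.
Selectivity: 2ξ₁ / (1ξ₂) = 8.33 → ξ₁ = 4.165 ξ₂.
Substitute: (2·4.165 + 1) ξ₂ = 119.9 → ξ₂ = 12.85 mol/s, ξ₁ = 53.52 mol/s.
Outlet amounts (n = n₀ + Σ ν·ξ):
  E: 449 − 2(53.52) − 1(12.85) = 329.1
  C: 973 − 2(53.52) − 2(12.85) = 840.3
  D: 0 + 2(53.52) = 107
  F: 0 + 1(12.85) = 12.85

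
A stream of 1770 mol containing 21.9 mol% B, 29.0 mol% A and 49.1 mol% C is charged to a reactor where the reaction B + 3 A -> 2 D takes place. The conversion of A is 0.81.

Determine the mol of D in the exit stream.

A reacted = 0.81 × 513.3 = 415.8 mol; ν_A = −3, so ξ = 415.8/3 = 138.6 mol.
Outlet amounts (n = n₀ + ν ξ):
  B: 387.6 − 1(138.6) = 249
  A: 513.3 − 3(138.6) = 97.53
  D: 0 + 2(138.6) = 277.2
  C: 869.1 (inert)

277 mol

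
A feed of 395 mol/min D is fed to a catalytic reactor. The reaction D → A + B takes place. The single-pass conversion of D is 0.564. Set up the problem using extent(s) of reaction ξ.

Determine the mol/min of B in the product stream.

223 mol/min

D reacted = 0.564 × 395 = 222.8 mol/min; ν_D = −1, so ξ = 222.8/1 = 222.8 mol/min.
Outlet amounts (n = n₀ + ν ξ):
  D: 395 − 1(222.8) = 172.2
  A: 0 + 1(222.8) = 222.8
  B: 0 + 1(222.8) = 222.8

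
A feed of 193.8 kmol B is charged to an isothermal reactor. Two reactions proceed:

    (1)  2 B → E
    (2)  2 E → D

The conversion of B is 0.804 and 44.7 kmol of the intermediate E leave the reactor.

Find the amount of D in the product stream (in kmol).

16.6 kmol

Conversion of B: B consumed = 2ξ₁ = 0.804 × 193.8 → ξ₁ = 77.91 kmol.
E balance: n_E = 0 + 1ξ₁ − 2ξ₂ = 44.7 → ξ₂ = (1·77.91 − 44.7)/2 = 16.6 kmol.
Outlet amounts (n = n₀ + Σ ν·ξ):
  B: 193.8 − 2(77.91) = 37.98
  E: 0 + 1(77.91) − 2(16.6) = 44.7
  D: 0 + 1(16.6) = 16.6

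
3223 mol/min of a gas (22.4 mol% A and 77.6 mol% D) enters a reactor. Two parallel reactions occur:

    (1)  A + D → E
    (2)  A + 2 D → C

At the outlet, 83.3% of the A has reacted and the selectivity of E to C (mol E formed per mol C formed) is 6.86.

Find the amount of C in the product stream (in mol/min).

76.5 mol/min

Conversion of A: A consumed = 0.833 × 722 = 601.4 mol/min = 1ξ₁ + 1ξ₂.
Selectivity: 1ξ₁ / (1ξ₂) = 6.86 → ξ₁ = 6.86 ξ₂.
Substitute: (1·6.86 + 1) ξ₂ = 601.4 → ξ₂ = 76.51 mol/min, ξ₁ = 524.9 mol/min.
Outlet amounts (n = n₀ + Σ ν·ξ):
  A: 722 − 1(524.9) − 1(76.51) = 120.6
  D: 2501 − 1(524.9) − 2(76.51) = 1823
  E: 0 + 1(524.9) = 524.9
  C: 0 + 1(76.51) = 76.51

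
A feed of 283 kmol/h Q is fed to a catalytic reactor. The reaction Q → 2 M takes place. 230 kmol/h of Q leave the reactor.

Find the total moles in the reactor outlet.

For Q: n = n₀ − 1ξ → 230 = 283 − 1ξ, giving ξ = 53 kmol/h.
Outlet amounts (n = n₀ + ν ξ):
  Q: 283 − 1(53) = 230
  M: 0 + 2(53) = 106
Total out = 230 + 106 = 336 kmol/h.

336 kmol/h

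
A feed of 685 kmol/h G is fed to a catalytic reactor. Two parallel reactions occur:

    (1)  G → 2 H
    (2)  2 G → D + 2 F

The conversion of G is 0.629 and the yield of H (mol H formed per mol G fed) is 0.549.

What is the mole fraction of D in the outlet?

0.122

Yield of H: 2ξ₁ / 685 = 0.549 → ξ₁ = 188 kmol/h.
Conversion of G: 1ξ₁ + 2ξ₂ = 0.629 × 685 = 430.9 → ξ₂ = 121.4 kmol/h.
Outlet amounts (n = n₀ + Σ ν·ξ):
  G: 685 − 1(188) − 2(121.4) = 254.1
  H: 0 + 2(188) = 376.1
  D: 0 + 1(121.4) = 121.4
  F: 0 + 2(121.4) = 242.8
Total out = 994.4 kmol/h; y_D = 121.4 / 994.4 = 0.1221.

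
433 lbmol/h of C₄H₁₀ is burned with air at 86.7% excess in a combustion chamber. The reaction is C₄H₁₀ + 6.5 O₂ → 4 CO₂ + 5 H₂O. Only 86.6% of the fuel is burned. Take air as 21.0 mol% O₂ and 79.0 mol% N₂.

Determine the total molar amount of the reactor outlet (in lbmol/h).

Stoichiometric O₂ = 6.5 × 433 = 2814 lbmol/h; O₂ fed = 2814 × 1.867 = 5255 lbmol/h.
N₂ fed = 5255 × 79/21 = 19770 lbmol/h.
Fuel reacted = 0.866 × 433 → ξ = 375 lbmol/h.
Outlet (n = n₀ + ν ξ):
  C₄H₁₀: 433 − 1(375) = 58.02
  O₂: 5255 − 6.5(375) = 2817
  N₂: 19770 (inert)
  CO₂: 0 + 4(375) = 1500
  H₂O: 0 + 5(375) = 1875
Total out = 58.02 + 2817 + 19770 + 1500 + 1875 = 26020 lbmol/h.

26000 lbmol/h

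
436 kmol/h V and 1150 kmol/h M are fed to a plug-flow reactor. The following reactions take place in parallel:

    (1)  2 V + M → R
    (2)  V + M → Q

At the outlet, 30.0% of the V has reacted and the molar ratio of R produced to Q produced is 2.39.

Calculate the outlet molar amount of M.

1070 kmol/h

Conversion of V: V consumed = 0.3 × 436 = 130.8 kmol/h = 2ξ₁ + 1ξ₂.
Selectivity: 1ξ₁ / (1ξ₂) = 2.39 → ξ₁ = 2.39 ξ₂.
Substitute: (2·2.39 + 1) ξ₂ = 130.8 → ξ₂ = 22.63 kmol/h, ξ₁ = 54.09 kmol/h.
Outlet amounts (n = n₀ + Σ ν·ξ):
  V: 436 − 2(54.09) − 1(22.63) = 305.2
  M: 1150 − 1(54.09) − 1(22.63) = 1073
  R: 0 + 1(54.09) = 54.09
  Q: 0 + 1(22.63) = 22.63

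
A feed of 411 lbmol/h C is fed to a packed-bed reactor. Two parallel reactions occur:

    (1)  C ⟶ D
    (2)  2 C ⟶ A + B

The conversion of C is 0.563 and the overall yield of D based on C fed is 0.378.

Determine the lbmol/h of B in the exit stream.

Yield of D: 1ξ₁ / 411 = 0.378 → ξ₁ = 155.4 lbmol/h.
Conversion of C: 1ξ₁ + 2ξ₂ = 0.563 × 411 = 231.4 → ξ₂ = 38.02 lbmol/h.
Outlet amounts (n = n₀ + Σ ν·ξ):
  C: 411 − 1(155.4) − 2(38.02) = 179.6
  D: 0 + 1(155.4) = 155.4
  A: 0 + 1(38.02) = 38.02
  B: 0 + 1(38.02) = 38.02

38 lbmol/h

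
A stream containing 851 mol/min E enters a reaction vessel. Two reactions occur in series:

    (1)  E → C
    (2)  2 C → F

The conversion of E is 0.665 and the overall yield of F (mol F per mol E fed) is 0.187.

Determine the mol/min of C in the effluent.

248 mol/min

Conversion of E: E consumed = 1ξ₁ = 0.665 × 851 → ξ₁ = 565.9 mol/min.
Yield of F: 1ξ₂ / 851 = 0.187 → ξ₂ = 159.1 mol/min.
Outlet amounts (n = n₀ + Σ ν·ξ):
  E: 851 − 1(565.9) = 285.1
  C: 0 + 1(565.9) − 2(159.1) = 247.6
  F: 0 + 1(159.1) = 159.1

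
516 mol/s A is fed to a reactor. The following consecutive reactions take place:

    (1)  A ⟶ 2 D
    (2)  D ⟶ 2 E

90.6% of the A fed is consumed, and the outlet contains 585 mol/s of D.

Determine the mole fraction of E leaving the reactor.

Conversion of A: A consumed = 1ξ₁ = 0.906 × 516 → ξ₁ = 467.5 mol/s.
D balance: n_D = 0 + 2ξ₁ − 1ξ₂ = 585 → ξ₂ = (2·467.5 − 585)/1 = 350 mol/s.
Outlet amounts (n = n₀ + Σ ν·ξ):
  A: 516 − 1(467.5) = 48.5
  D: 0 + 2(467.5) − 1(350) = 585
  E: 0 + 2(350) = 700
Total out = 1333 mol/s; y_E = 700 / 1333 = 0.5249.

0.525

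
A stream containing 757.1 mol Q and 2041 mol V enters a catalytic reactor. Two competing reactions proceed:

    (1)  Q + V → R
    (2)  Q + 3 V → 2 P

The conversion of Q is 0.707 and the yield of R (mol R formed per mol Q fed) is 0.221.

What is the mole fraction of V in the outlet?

0.406

Yield of R: 1ξ₁ / 757.1 = 0.221 → ξ₁ = 167.3 mol.
Conversion of Q: 1ξ₁ + 1ξ₂ = 0.707 × 757.1 = 535.3 → ξ₂ = 368 mol.
Outlet amounts (n = n₀ + Σ ν·ξ):
  Q: 757.1 − 1(167.3) − 1(368) = 221.8
  V: 2041 − 1(167.3) − 3(368) = 769.8
  R: 0 + 1(167.3) = 167.3
  P: 0 + 2(368) = 735.9
Total out = 1895 mol; y_V = 769.8 / 1895 = 0.4063.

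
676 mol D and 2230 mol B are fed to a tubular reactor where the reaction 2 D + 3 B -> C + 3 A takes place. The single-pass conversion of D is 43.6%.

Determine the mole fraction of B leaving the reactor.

0.648

D reacted = 0.436 × 676 = 294.7 mol; ν_D = −2, so ξ = 294.7/2 = 147.4 mol.
Outlet amounts (n = n₀ + ν ξ):
  D: 676 − 2(147.4) = 381.3
  B: 2230 − 3(147.4) = 1788
  C: 0 + 1(147.4) = 147.4
  A: 0 + 3(147.4) = 442.1
Total out = 2759 mol; y_B = 1788 / 2759 = 0.6481.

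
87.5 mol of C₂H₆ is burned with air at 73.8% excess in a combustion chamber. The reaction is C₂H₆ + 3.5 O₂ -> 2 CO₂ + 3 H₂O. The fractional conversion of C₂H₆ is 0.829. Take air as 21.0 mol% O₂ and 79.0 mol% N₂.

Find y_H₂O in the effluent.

Stoichiometric O₂ = 3.5 × 87.5 = 306.2 mol; O₂ fed = 306.2 × 1.738 = 532.3 mol.
N₂ fed = 532.3 × 79/21 = 2002 mol.
Fuel reacted = 0.829 × 87.5 → ξ = 72.54 mol.
Outlet (n = n₀ + ν ξ):
  C₂H₆: 87.5 − 1(72.54) = 14.96
  O₂: 532.3 − 3.5(72.54) = 278.4
  N₂: 2002 (inert)
  CO₂: 0 + 2(72.54) = 145.1
  H₂O: 0 + 3(72.54) = 217.6
Total out = 2658 mol; y_H₂O = 217.6 / 2658 = 0.08186.

0.0819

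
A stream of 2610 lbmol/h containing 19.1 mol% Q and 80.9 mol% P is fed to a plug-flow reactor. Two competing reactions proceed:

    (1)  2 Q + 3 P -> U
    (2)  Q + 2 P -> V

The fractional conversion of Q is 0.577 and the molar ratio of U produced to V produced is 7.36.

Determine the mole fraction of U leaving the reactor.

0.0662

Conversion of Q: Q consumed = 0.577 × 498.5 = 287.6 lbmol/h = 2ξ₁ + 1ξ₂.
Selectivity: 1ξ₁ / (1ξ₂) = 7.36 → ξ₁ = 7.36 ξ₂.
Substitute: (2·7.36 + 1) ξ₂ = 287.6 → ξ₂ = 18.3 lbmol/h, ξ₁ = 134.7 lbmol/h.
Outlet amounts (n = n₀ + Σ ν·ξ):
  Q: 498.5 − 2(134.7) − 1(18.3) = 210.9
  P: 2111 − 3(134.7) − 2(18.3) = 1671
  U: 0 + 1(134.7) = 134.7
  V: 0 + 1(18.3) = 18.3
Total out = 2035 lbmol/h; y_U = 134.7 / 2035 = 0.06619.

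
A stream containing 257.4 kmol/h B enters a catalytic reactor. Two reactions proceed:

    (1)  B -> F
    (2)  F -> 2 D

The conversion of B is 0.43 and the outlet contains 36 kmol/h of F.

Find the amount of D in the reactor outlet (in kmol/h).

Conversion of B: B consumed = 1ξ₁ = 0.43 × 257.4 → ξ₁ = 110.7 kmol/h.
F balance: n_F = 0 + 1ξ₁ − 1ξ₂ = 36 → ξ₂ = (1·110.7 − 36)/1 = 74.68 kmol/h.
Outlet amounts (n = n₀ + Σ ν·ξ):
  B: 257.4 − 1(110.7) = 146.7
  F: 0 + 1(110.7) − 1(74.68) = 36
  D: 0 + 2(74.68) = 149.4

149 kmol/h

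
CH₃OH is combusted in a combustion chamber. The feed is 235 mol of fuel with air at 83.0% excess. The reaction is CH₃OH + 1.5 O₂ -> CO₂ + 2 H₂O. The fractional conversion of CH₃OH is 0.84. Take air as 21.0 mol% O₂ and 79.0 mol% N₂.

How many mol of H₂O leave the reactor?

Stoichiometric O₂ = 1.5 × 235 = 352.5 mol; O₂ fed = 352.5 × 1.830 = 645.1 mol.
N₂ fed = 645.1 × 79/21 = 2427 mol.
Fuel reacted = 0.84 × 235 → ξ = 197.4 mol.
Outlet (n = n₀ + ν ξ):
  CH₃OH: 235 − 1(197.4) = 37.6
  O₂: 645.1 − 1.5(197.4) = 349
  N₂: 2427 (inert)
  CO₂: 0 + 1(197.4) = 197.4
  H₂O: 0 + 2(197.4) = 394.8

395 mol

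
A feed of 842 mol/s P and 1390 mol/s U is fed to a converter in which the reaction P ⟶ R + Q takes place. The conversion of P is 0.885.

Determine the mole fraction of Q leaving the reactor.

P reacted = 0.885 × 842 = 745.2 mol/s; ν_P = −1, so ξ = 745.2/1 = 745.2 mol/s.
Outlet amounts (n = n₀ + ν ξ):
  P: 842 − 1(745.2) = 96.83
  R: 0 + 1(745.2) = 745.2
  Q: 0 + 1(745.2) = 745.2
  U: 1390 (inert)
Total out = 2977 mol/s; y_Q = 745.2 / 2977 = 0.2503.

0.25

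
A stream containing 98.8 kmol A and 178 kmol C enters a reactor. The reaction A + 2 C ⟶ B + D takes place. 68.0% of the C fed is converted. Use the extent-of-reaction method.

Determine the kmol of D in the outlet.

C reacted = 0.68 × 178 = 121 kmol; ν_C = −2, so ξ = 121/2 = 60.52 kmol.
Outlet amounts (n = n₀ + ν ξ):
  A: 98.8 − 1(60.52) = 38.28
  C: 178 − 2(60.52) = 56.96
  B: 0 + 1(60.52) = 60.52
  D: 0 + 1(60.52) = 60.52

60.5 kmol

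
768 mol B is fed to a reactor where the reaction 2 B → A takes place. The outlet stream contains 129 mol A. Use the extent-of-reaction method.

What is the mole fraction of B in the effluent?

0.798

For A: n = n₀ + 1ξ → 129 = 0 + 1ξ, giving ξ = 129 mol.
Outlet amounts (n = n₀ + ν ξ):
  B: 768 − 2(129) = 510
  A: 0 + 1(129) = 129
Total out = 639 mol; y_B = 510 / 639 = 0.7981.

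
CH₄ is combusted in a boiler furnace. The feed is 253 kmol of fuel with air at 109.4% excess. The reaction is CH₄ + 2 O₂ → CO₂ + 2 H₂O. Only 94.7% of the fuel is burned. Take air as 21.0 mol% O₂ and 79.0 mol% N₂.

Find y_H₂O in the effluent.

0.0904

Stoichiometric O₂ = 2 × 253 = 506 kmol; O₂ fed = 506 × 2.094 = 1060 kmol.
N₂ fed = 1060 × 79/21 = 3986 kmol.
Fuel reacted = 0.947 × 253 → ξ = 239.6 kmol.
Outlet (n = n₀ + ν ξ):
  CH₄: 253 − 1(239.6) = 13.41
  O₂: 1060 − 2(239.6) = 580.4
  N₂: 3986 (inert)
  CO₂: 0 + 1(239.6) = 239.6
  H₂O: 0 + 2(239.6) = 479.2
Total out = 5299 kmol; y_H₂O = 479.2 / 5299 = 0.09044.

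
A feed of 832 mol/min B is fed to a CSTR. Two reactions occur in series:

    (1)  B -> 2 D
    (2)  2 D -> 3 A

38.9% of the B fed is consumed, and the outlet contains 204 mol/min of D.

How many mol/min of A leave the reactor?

665 mol/min

Conversion of B: B consumed = 1ξ₁ = 0.389 × 832 → ξ₁ = 323.6 mol/min.
D balance: n_D = 0 + 2ξ₁ − 2ξ₂ = 204 → ξ₂ = (2·323.6 − 204)/2 = 221.6 mol/min.
Outlet amounts (n = n₀ + Σ ν·ξ):
  B: 832 − 1(323.6) = 508.4
  D: 0 + 2(323.6) − 2(221.6) = 204
  A: 0 + 3(221.6) = 664.9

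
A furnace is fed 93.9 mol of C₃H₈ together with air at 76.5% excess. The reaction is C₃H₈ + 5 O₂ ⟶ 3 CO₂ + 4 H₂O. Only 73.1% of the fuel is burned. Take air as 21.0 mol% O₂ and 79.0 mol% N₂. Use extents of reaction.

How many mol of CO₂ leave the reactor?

206 mol

Stoichiometric O₂ = 5 × 93.9 = 469.5 mol; O₂ fed = 469.5 × 1.765 = 828.7 mol.
N₂ fed = 828.7 × 79/21 = 3117 mol.
Fuel reacted = 0.731 × 93.9 → ξ = 68.64 mol.
Outlet (n = n₀ + ν ξ):
  C₃H₈: 93.9 − 1(68.64) = 25.26
  O₂: 828.7 − 5(68.64) = 485.5
  N₂: 3117 (inert)
  CO₂: 0 + 3(68.64) = 205.9
  H₂O: 0 + 4(68.64) = 274.6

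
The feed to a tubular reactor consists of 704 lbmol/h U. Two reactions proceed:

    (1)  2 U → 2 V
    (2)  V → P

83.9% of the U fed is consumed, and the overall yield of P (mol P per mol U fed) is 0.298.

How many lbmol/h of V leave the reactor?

Conversion of U: U consumed = 2ξ₁ = 0.839 × 704 → ξ₁ = 295.3 lbmol/h.
Yield of P: 1ξ₂ / 704 = 0.298 → ξ₂ = 209.8 lbmol/h.
Outlet amounts (n = n₀ + Σ ν·ξ):
  U: 704 − 2(295.3) = 113.3
  V: 0 + 2(295.3) − 1(209.8) = 380.9
  P: 0 + 1(209.8) = 209.8

381 lbmol/h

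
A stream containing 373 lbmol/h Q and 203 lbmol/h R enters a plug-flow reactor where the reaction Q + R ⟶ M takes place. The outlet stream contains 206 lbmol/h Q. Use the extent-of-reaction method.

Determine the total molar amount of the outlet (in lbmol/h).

409 lbmol/h

For Q: n = n₀ − 1ξ → 206 = 373 − 1ξ, giving ξ = 167 lbmol/h.
Outlet amounts (n = n₀ + ν ξ):
  Q: 373 − 1(167) = 206
  R: 203 − 1(167) = 36
  M: 0 + 1(167) = 167
Total out = 206 + 36 + 167 = 409 lbmol/h.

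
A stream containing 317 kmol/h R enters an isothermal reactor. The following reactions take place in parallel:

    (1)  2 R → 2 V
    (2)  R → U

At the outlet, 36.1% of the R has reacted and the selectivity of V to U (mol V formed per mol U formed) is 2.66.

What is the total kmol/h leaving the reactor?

Conversion of R: R consumed = 0.361 × 317 = 114.4 kmol/h = 2ξ₁ + 1ξ₂.
Selectivity: 2ξ₁ / (1ξ₂) = 2.66 → ξ₁ = 1.33 ξ₂.
Substitute: (2·1.33 + 1) ξ₂ = 114.4 → ξ₂ = 31.27 kmol/h, ξ₁ = 41.59 kmol/h.
Outlet amounts (n = n₀ + Σ ν·ξ):
  R: 317 − 2(41.59) − 1(31.27) = 202.6
  V: 0 + 2(41.59) = 83.17
  U: 0 + 1(31.27) = 31.27
Total out = 202.6 + 83.17 + 31.27 = 317 kmol/h.

317 kmol/h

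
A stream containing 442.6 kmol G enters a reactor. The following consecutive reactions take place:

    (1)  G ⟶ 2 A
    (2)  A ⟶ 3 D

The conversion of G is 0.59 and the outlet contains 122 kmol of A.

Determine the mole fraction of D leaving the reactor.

Conversion of G: G consumed = 1ξ₁ = 0.59 × 442.6 → ξ₁ = 261.1 kmol.
A balance: n_A = 0 + 2ξ₁ − 1ξ₂ = 122 → ξ₂ = (2·261.1 − 122)/1 = 400.3 kmol.
Outlet amounts (n = n₀ + Σ ν·ξ):
  G: 442.6 − 1(261.1) = 181.5
  A: 0 + 2(261.1) − 1(400.3) = 122
  D: 0 + 3(400.3) = 1201
Total out = 1504 kmol; y_D = 1201 / 1504 = 0.7983.

0.798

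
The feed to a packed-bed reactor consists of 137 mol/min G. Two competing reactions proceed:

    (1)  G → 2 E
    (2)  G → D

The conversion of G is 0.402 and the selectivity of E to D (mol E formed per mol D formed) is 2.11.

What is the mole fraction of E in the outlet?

0.342

Conversion of G: G consumed = 0.402 × 137 = 55.07 mol/min = 1ξ₁ + 1ξ₂.
Selectivity: 2ξ₁ / (1ξ₂) = 2.11 → ξ₁ = 1.055 ξ₂.
Substitute: (1·1.055 + 1) ξ₂ = 55.07 → ξ₂ = 26.8 mol/min, ξ₁ = 28.27 mol/min.
Outlet amounts (n = n₀ + Σ ν·ξ):
  G: 137 − 1(28.27) − 1(26.8) = 81.93
  E: 0 + 2(28.27) = 56.55
  D: 0 + 1(26.8) = 26.8
Total out = 165.3 mol/min; y_E = 56.55 / 165.3 = 0.3421.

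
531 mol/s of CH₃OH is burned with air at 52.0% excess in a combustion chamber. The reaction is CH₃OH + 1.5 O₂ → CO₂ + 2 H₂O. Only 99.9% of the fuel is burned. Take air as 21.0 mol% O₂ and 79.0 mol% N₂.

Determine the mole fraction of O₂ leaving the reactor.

Stoichiometric O₂ = 1.5 × 531 = 796.5 mol/s; O₂ fed = 796.5 × 1.520 = 1211 mol/s.
N₂ fed = 1211 × 79/21 = 4554 mol/s.
Fuel reacted = 0.999 × 531 → ξ = 530.5 mol/s.
Outlet (n = n₀ + ν ξ):
  CH₃OH: 531 − 1(530.5) = 0.531
  O₂: 1211 − 1.5(530.5) = 415
  N₂: 4554 (inert)
  CO₂: 0 + 1(530.5) = 530.5
  H₂O: 0 + 2(530.5) = 1061
Total out = 6561 mol/s; y_O₂ = 415 / 6561 = 0.06325.

0.0632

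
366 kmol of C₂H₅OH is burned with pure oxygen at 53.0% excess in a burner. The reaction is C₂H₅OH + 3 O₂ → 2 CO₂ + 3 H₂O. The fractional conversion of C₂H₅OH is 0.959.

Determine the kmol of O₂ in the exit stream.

Stoichiometric O₂ = 3 × 366 = 1098 kmol; O₂ fed = 1098 × 1.530 = 1680 kmol.
Fuel reacted = 0.959 × 366 → ξ = 351 kmol.
Outlet (n = n₀ + ν ξ):
  C₂H₅OH: 366 − 1(351) = 15.01
  O₂: 1680 − 3(351) = 627
  CO₂: 0 + 2(351) = 702
  H₂O: 0 + 3(351) = 1053

627 kmol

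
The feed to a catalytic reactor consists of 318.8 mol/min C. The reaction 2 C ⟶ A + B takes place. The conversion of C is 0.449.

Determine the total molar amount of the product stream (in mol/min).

319 mol/min

C reacted = 0.449 × 318.8 = 143.1 mol/min; ν_C = −2, so ξ = 143.1/2 = 71.57 mol/min.
Outlet amounts (n = n₀ + ν ξ):
  C: 318.8 − 2(71.57) = 175.7
  A: 0 + 1(71.57) = 71.57
  B: 0 + 1(71.57) = 71.57
Total out = 175.7 + 71.57 + 71.57 = 318.8 mol/min.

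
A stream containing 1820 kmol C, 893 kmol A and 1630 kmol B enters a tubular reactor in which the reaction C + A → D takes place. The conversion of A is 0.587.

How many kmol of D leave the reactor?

A reacted = 0.587 × 893 = 524.2 kmol; ν_A = −1, so ξ = 524.2/1 = 524.2 kmol.
Outlet amounts (n = n₀ + ν ξ):
  C: 1820 − 1(524.2) = 1296
  A: 893 − 1(524.2) = 368.8
  D: 0 + 1(524.2) = 524.2
  B: 1630 (inert)

524 kmol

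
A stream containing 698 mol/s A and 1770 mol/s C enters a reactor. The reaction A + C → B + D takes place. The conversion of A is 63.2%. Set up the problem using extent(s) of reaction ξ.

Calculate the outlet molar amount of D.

441 mol/s

A reacted = 0.632 × 698 = 441.1 mol/s; ν_A = −1, so ξ = 441.1/1 = 441.1 mol/s.
Outlet amounts (n = n₀ + ν ξ):
  A: 698 − 1(441.1) = 256.9
  C: 1770 − 1(441.1) = 1329
  B: 0 + 1(441.1) = 441.1
  D: 0 + 1(441.1) = 441.1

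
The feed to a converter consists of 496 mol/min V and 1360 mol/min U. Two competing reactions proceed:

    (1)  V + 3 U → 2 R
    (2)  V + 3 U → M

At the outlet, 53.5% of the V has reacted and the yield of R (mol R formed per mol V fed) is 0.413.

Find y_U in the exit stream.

0.485

Yield of R: 2ξ₁ / 496 = 0.413 → ξ₁ = 102.4 mol/min.
Conversion of V: 1ξ₁ + 1ξ₂ = 0.535 × 496 = 265.4 → ξ₂ = 162.9 mol/min.
Outlet amounts (n = n₀ + Σ ν·ξ):
  V: 496 − 1(102.4) − 1(162.9) = 230.6
  U: 1360 − 3(102.4) − 3(162.9) = 563.9
  R: 0 + 2(102.4) = 204.8
  M: 0 + 1(162.9) = 162.9
Total out = 1162 mol/min; y_U = 563.9 / 1162 = 0.4852.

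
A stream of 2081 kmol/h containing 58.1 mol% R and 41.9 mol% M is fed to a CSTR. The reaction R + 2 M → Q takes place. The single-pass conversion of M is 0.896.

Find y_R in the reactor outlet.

0.63

M reacted = 0.896 × 871.9 = 781.3 kmol/h; ν_M = −2, so ξ = 781.3/2 = 390.6 kmol/h.
Outlet amounts (n = n₀ + ν ξ):
  R: 1209 − 1(390.6) = 818.4
  M: 871.9 − 2(390.6) = 90.68
  Q: 0 + 1(390.6) = 390.6
Total out = 1300 kmol/h; y_R = 818.4 / 1300 = 0.6297.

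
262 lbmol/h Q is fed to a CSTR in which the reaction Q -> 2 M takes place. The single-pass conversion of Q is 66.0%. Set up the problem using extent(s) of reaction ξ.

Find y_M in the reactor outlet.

Q reacted = 0.66 × 262 = 172.9 lbmol/h; ν_Q = −1, so ξ = 172.9/1 = 172.9 lbmol/h.
Outlet amounts (n = n₀ + ν ξ):
  Q: 262 − 1(172.9) = 89.08
  M: 0 + 2(172.9) = 345.8
Total out = 434.9 lbmol/h; y_M = 345.8 / 434.9 = 0.7952.

0.795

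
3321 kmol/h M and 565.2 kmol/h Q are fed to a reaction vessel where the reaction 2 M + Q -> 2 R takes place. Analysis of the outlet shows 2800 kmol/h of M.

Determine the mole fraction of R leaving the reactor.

For M: n = n₀ − 2ξ → 2800 = 3321 − 2ξ, giving ξ = 260.5 kmol/h.
Outlet amounts (n = n₀ + ν ξ):
  M: 3321 − 2(260.5) = 2800
  Q: 565.2 − 1(260.5) = 304.7
  R: 0 + 2(260.5) = 521
Total out = 3626 kmol/h; y_R = 521 / 3626 = 0.1437.

0.144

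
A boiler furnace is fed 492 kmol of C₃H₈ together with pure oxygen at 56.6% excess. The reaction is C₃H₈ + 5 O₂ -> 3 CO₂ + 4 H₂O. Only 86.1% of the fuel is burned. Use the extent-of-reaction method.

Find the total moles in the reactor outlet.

4770 kmol

Stoichiometric O₂ = 5 × 492 = 2460 kmol; O₂ fed = 2460 × 1.566 = 3852 kmol.
Fuel reacted = 0.861 × 492 → ξ = 423.6 kmol.
Outlet (n = n₀ + ν ξ):
  C₃H₈: 492 − 1(423.6) = 68.39
  O₂: 3852 − 5(423.6) = 1734
  CO₂: 0 + 3(423.6) = 1271
  H₂O: 0 + 4(423.6) = 1694
Total out = 68.39 + 1734 + 1271 + 1694 = 4768 kmol.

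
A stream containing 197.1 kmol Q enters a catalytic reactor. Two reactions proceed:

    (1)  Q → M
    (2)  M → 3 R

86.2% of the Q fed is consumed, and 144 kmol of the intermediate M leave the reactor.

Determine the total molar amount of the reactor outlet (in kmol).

249 kmol

Conversion of Q: Q consumed = 1ξ₁ = 0.862 × 197.1 → ξ₁ = 169.9 kmol.
M balance: n_M = 0 + 1ξ₁ − 1ξ₂ = 144 → ξ₂ = (1·169.9 − 144)/1 = 25.9 kmol.
Outlet amounts (n = n₀ + Σ ν·ξ):
  Q: 197.1 − 1(169.9) = 27.2
  M: 0 + 1(169.9) − 1(25.9) = 144
  R: 0 + 3(25.9) = 77.7
Total out = 27.2 + 144 + 77.7 = 248.9 kmol.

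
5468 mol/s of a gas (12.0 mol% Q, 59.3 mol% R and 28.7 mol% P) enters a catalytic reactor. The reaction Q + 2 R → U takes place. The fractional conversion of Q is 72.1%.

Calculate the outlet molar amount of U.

Q reacted = 0.721 × 656.2 = 473.1 mol/s; ν_Q = −1, so ξ = 473.1/1 = 473.1 mol/s.
Outlet amounts (n = n₀ + ν ξ):
  Q: 656.2 − 1(473.1) = 183.1
  R: 3243 − 2(473.1) = 2296
  U: 0 + 1(473.1) = 473.1
  P: 1569 (inert)

473 mol/s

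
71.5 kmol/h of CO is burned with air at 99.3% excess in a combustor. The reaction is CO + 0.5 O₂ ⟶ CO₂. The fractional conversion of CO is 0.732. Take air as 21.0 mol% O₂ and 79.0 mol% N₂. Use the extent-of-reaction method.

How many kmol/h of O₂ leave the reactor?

Stoichiometric O₂ = 0.5 × 71.5 = 35.75 kmol/h; O₂ fed = 35.75 × 1.993 = 71.25 kmol/h.
N₂ fed = 71.25 × 79/21 = 268 kmol/h.
Fuel reacted = 0.732 × 71.5 → ξ = 52.34 kmol/h.
Outlet (n = n₀ + ν ξ):
  CO: 71.5 − 1(52.34) = 19.16
  O₂: 71.25 − 0.5(52.34) = 45.08
  N₂: 268 (inert)
  CO₂: 0 + 1(52.34) = 52.34

45.1 kmol/h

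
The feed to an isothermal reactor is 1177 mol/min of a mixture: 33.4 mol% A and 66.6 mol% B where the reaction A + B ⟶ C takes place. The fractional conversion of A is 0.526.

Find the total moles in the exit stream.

970 mol/min

A reacted = 0.526 × 393.1 = 206.8 mol/min; ν_A = −1, so ξ = 206.8/1 = 206.8 mol/min.
Outlet amounts (n = n₀ + ν ξ):
  A: 393.1 − 1(206.8) = 186.3
  B: 783.9 − 1(206.8) = 577.1
  C: 0 + 1(206.8) = 206.8
Total out = 186.3 + 577.1 + 206.8 = 970.2 mol/min.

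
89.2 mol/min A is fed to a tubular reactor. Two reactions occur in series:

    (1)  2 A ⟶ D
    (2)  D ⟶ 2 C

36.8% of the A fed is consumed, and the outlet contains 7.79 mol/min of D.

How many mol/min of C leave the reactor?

Conversion of A: A consumed = 2ξ₁ = 0.368 × 89.2 → ξ₁ = 16.41 mol/min.
D balance: n_D = 0 + 1ξ₁ − 1ξ₂ = 7.79 → ξ₂ = (1·16.41 − 7.79)/1 = 8.623 mol/min.
Outlet amounts (n = n₀ + Σ ν·ξ):
  A: 89.2 − 2(16.41) = 56.37
  D: 0 + 1(16.41) − 1(8.623) = 7.79
  C: 0 + 2(8.623) = 17.25

17.2 mol/min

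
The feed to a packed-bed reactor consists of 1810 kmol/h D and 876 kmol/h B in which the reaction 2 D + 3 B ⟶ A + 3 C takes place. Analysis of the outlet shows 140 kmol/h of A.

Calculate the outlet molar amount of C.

420 kmol/h

For A: n = n₀ + 1ξ → 140 = 0 + 1ξ, giving ξ = 140 kmol/h.
Outlet amounts (n = n₀ + ν ξ):
  D: 1810 − 2(140) = 1530
  B: 876 − 3(140) = 456
  A: 0 + 1(140) = 140
  C: 0 + 3(140) = 420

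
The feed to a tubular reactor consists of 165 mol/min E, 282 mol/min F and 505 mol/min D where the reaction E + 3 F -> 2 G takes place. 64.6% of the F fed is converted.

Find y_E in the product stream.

0.126

F reacted = 0.646 × 282 = 182.2 mol/min; ν_F = −3, so ξ = 182.2/3 = 60.72 mol/min.
Outlet amounts (n = n₀ + ν ξ):
  E: 165 − 1(60.72) = 104.3
  F: 282 − 3(60.72) = 99.83
  G: 0 + 2(60.72) = 121.4
  D: 505 (inert)
Total out = 830.6 mol/min; y_E = 104.3 / 830.6 = 0.1256.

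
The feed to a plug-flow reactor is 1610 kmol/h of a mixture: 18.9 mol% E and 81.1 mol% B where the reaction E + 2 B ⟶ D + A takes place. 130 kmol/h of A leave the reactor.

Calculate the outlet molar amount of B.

For A: n = n₀ + 1ξ → 130 = 0 + 1ξ, giving ξ = 130 kmol/h.
Outlet amounts (n = n₀ + ν ξ):
  E: 304.3 − 1(130) = 174.3
  B: 1306 − 2(130) = 1046
  D: 0 + 1(130) = 130
  A: 0 + 1(130) = 130

1050 kmol/h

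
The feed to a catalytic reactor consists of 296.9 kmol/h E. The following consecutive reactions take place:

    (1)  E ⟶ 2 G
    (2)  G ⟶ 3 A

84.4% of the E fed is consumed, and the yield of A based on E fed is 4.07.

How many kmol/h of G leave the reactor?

Conversion of E: E consumed = 1ξ₁ = 0.844 × 296.9 → ξ₁ = 250.6 kmol/h.
Yield of A: 3ξ₂ / 296.9 = 4.07 → ξ₂ = 402.8 kmol/h.
Outlet amounts (n = n₀ + Σ ν·ξ):
  E: 296.9 − 1(250.6) = 46.32
  G: 0 + 2(250.6) − 1(402.8) = 98.37
  A: 0 + 3(402.8) = 1208

98.4 kmol/h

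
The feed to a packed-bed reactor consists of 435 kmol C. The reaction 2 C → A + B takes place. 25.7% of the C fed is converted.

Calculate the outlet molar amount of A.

C reacted = 0.257 × 435 = 111.8 kmol; ν_C = −2, so ξ = 111.8/2 = 55.9 kmol.
Outlet amounts (n = n₀ + ν ξ):
  C: 435 − 2(55.9) = 323.2
  A: 0 + 1(55.9) = 55.9
  B: 0 + 1(55.9) = 55.9

55.9 kmol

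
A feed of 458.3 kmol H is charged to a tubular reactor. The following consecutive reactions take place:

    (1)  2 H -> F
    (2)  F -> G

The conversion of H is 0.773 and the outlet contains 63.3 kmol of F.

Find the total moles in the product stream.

281 kmol

Conversion of H: H consumed = 2ξ₁ = 0.773 × 458.3 → ξ₁ = 177.1 kmol.
F balance: n_F = 0 + 1ξ₁ − 1ξ₂ = 63.3 → ξ₂ = (1·177.1 − 63.3)/1 = 113.8 kmol.
Outlet amounts (n = n₀ + Σ ν·ξ):
  H: 458.3 − 2(177.1) = 104
  F: 0 + 1(177.1) − 1(113.8) = 63.3
  G: 0 + 1(113.8) = 113.8
Total out = 104 + 63.3 + 113.8 = 281.2 kmol.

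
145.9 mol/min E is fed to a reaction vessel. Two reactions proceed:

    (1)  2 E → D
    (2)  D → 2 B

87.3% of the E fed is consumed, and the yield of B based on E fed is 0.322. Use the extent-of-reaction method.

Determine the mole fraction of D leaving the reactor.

0.38

Conversion of E: E consumed = 2ξ₁ = 0.873 × 145.9 → ξ₁ = 63.69 mol/min.
Yield of B: 2ξ₂ / 145.9 = 0.322 → ξ₂ = 23.49 mol/min.
Outlet amounts (n = n₀ + Σ ν·ξ):
  E: 145.9 − 2(63.69) = 18.53
  D: 0 + 1(63.69) − 1(23.49) = 40.2
  B: 0 + 2(23.49) = 46.98
Total out = 105.7 mol/min; y_D = 40.2 / 105.7 = 0.3803.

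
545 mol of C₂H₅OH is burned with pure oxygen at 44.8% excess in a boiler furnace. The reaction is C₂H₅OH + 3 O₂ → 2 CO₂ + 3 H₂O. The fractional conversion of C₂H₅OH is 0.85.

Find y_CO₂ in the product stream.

0.274

Stoichiometric O₂ = 3 × 545 = 1635 mol; O₂ fed = 1635 × 1.448 = 2367 mol.
Fuel reacted = 0.85 × 545 → ξ = 463.2 mol.
Outlet (n = n₀ + ν ξ):
  C₂H₅OH: 545 − 1(463.2) = 81.75
  O₂: 2367 − 3(463.2) = 977.7
  CO₂: 0 + 2(463.2) = 926.5
  H₂O: 0 + 3(463.2) = 1390
Total out = 3376 mol; y_CO₂ = 926.5 / 3376 = 0.2745.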